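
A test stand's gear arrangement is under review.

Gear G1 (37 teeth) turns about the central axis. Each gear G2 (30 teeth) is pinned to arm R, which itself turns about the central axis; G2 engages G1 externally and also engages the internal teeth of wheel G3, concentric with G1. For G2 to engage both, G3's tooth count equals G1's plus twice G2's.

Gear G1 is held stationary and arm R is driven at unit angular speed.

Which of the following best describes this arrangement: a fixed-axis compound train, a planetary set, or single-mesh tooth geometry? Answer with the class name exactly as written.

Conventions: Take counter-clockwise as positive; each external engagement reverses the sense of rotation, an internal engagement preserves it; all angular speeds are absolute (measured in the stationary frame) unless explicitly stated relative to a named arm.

topology: planetary set — G1 37T / G2 30T / G3 97T, arm = carrier (Willis)
classification: planetary set

planetary set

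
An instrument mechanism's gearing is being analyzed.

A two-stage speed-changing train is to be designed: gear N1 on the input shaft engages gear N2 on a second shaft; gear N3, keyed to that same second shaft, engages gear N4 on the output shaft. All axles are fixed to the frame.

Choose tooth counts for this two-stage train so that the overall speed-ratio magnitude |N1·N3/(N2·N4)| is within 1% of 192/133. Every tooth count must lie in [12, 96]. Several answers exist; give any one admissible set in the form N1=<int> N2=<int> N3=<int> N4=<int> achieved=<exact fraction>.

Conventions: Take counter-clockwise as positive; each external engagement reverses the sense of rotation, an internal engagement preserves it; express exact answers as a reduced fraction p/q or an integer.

2-stage fixed-axis compound train for ratio 192/133
target = 192/133 in lowest terms: an exact hit needs N1·N3 = k·192 and N2·N4 = k·133 for one integer k, every count in [12, 96]; additionally prefer no 1:1 stage (N1 ≠ N2, N3 ≠ N4)
k = 1: no 1:1-free in-range split of k·192 and k·133 into factor pairs; take k = 2
k = 2: N1·N3 = 384 = 12·32, N2·N4 = 266 = 14·19
achieved = 12·32/(14·19) = 192/133; |achieved − target| = 0 ≤ 48/3325 ✓

N1=12 N2=14 N3=32 N4=19 achieved=192/133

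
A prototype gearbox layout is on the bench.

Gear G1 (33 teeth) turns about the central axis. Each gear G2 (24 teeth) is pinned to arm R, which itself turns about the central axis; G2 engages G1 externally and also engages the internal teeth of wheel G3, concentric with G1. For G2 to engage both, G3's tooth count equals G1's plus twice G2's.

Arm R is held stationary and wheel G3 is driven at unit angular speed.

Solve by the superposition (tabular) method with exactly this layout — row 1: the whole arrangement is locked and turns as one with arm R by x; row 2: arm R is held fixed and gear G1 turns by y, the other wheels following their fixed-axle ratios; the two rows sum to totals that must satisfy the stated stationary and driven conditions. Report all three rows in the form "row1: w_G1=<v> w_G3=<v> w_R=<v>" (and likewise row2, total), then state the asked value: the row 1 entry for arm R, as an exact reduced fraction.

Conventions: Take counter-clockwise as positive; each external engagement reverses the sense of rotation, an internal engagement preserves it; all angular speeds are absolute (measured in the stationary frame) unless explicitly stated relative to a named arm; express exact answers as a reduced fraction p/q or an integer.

class = planetary set [G3 = 33+2·24 = 81; Willis about the carrier]
row 1 (train locked, turned with arm): all members turn x
superposition row 2 [arm held]: sun y, ring −(33/81)·y, arm 0
boundary: total ω_arm = x = 0 and total ω_ring = x − (33/81)·y = 1  ⇒  y = -27/11, x = 0
row 2 ring = −(33/81)·(-27/11) = 1
totals (row 1 + row 2): sun 0 + (-27/11) = -27/11, ring 0 + 1 = 1, arm 0 + 0 = 0
asked cell (row1, arm) = 0

row1: w_G1=0 w_G3=0 w_R=0
row2: w_G1=-27/11 w_G3=1 w_R=0
total: w_G1=-27/11 w_G3=1 w_R=0
asked value: 0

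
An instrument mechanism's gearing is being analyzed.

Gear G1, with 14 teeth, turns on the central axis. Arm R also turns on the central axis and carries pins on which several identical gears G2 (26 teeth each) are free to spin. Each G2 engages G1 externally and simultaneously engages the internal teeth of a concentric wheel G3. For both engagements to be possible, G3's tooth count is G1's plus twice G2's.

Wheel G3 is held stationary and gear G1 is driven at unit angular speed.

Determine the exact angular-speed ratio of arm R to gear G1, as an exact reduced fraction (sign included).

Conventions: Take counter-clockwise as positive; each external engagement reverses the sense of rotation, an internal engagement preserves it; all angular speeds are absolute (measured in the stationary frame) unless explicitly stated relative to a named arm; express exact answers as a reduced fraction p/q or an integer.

topology: planetary set — G1 14T / G2 26T / G3 66T, arm = carrier (Willis)
ring teeth: 14 + 2·26 = 66
14(ω_sun−ω_arm) = −66(ω_ring−ω_arm),  ω_ring = 0, ω_sun = 1
14(1−ω_arm) = −66(0−ω_arm)  ⇒  80·ω_arm = 14  ⇒  ω_arm = 7/40
ω_out/ω_in = 7/40

7/40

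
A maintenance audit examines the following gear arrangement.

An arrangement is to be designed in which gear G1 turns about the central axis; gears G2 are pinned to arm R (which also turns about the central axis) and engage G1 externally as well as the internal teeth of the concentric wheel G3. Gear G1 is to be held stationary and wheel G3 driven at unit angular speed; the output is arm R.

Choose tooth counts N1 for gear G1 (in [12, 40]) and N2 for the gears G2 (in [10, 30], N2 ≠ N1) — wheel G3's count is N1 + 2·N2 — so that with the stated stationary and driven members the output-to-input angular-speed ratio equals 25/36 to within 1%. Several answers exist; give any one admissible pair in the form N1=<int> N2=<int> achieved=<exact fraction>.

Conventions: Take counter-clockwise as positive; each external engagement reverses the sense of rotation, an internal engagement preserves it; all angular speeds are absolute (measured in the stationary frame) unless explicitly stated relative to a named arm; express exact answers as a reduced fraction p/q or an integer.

N1=22 N2=14 achieved=25/36

planetary set to be sized for 25/36 (Willis relation)
Willis with ω_sun = 0: ω_arm/ω_ring = N3/(N1+N3); set equal to 25/36  ⇒  N3/N1 = (25/36)/(1 − 25/36) = 25/11
N3 = N1 + 2·N2  ⇒  N2/N1 = (N3/N1 − 1)/2 = (25/11 − 1)/2 = 7/11
smallest multiple with N1 ≥ 12 and N2 ≥ 10: k = 2  ⇒  N1 = 2·11 = 22, N2 = 2·7 = 14 (N1 ≤ 40, N2 ≤ 30, N2 ≠ N1 ✓), N3 = 22 + 2·14 = 50
check: N3/(N1+N3) with N1 = 22, N3 = 50 gives 25/36; |achieved − target| = 0 ≤ 1/144 ✓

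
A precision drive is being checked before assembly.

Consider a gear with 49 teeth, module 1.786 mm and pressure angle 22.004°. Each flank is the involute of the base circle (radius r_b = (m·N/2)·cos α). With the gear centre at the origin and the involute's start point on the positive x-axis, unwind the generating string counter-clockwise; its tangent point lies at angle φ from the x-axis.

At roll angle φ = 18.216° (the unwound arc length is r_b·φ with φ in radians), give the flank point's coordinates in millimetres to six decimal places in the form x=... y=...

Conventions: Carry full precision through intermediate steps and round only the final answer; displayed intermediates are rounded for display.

x=42.568486 y=0.430204

topology: single-mesh involute geometry — m = 1.786, N = 49
pitch radius r_p = m·N/2 = 1.786·49/2 = 43.757000
base radius r_b = r_p·cos α = 43.757000·cos 22.004° = 40.569639
roll angle φ = 18.216° = 0.31792918 rad
x = r_b·(cos φ + φ·sin φ) = 42.568486
y = r_b·(sin φ − φ·cos φ) = 0.430204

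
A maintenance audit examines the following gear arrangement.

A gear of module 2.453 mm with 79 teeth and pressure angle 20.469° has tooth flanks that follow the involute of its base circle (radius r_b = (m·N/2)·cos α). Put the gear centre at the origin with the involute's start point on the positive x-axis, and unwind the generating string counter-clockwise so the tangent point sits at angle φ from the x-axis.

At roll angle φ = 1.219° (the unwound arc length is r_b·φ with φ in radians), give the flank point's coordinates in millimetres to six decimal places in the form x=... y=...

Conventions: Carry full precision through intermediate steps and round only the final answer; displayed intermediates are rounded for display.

recognized (one wheel, involute flank): single-mesh tooth geometry, m = 2.453, N = 79
pitch radius r_p = m·N/2 = 2.453·79/2 = 96.893500
base radius r_b = r_p·cos α = 96.893500·cos 20.469° = 90.775793
roll angle φ = 1.219° = 0.02127556 rad
x = r_b·(cos φ + φ·sin φ) = 90.796335
y = r_b·(sin φ − φ·cos φ) = 0.000291

x=90.796335 y=0.000291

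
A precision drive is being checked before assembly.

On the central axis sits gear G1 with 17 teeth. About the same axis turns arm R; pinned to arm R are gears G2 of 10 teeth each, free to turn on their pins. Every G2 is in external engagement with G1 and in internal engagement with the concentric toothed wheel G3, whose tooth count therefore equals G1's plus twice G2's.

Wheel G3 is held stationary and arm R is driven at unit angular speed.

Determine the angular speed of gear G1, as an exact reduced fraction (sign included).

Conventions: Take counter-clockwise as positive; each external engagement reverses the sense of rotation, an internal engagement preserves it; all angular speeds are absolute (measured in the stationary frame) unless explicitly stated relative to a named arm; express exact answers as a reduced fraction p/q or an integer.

54/17

class = planetary set [G3 = 17+2·10 = 37; Willis about the carrier]
ring teeth: 17 + 2·10 = 37
17(ω_sun−ω_arm) = −37(ω_ring−ω_arm),  ω_ring = 0, ω_arm = 1
ω_sun = 1 − (37/17)(0−1) = 54/17
exact speed ratio = 54/17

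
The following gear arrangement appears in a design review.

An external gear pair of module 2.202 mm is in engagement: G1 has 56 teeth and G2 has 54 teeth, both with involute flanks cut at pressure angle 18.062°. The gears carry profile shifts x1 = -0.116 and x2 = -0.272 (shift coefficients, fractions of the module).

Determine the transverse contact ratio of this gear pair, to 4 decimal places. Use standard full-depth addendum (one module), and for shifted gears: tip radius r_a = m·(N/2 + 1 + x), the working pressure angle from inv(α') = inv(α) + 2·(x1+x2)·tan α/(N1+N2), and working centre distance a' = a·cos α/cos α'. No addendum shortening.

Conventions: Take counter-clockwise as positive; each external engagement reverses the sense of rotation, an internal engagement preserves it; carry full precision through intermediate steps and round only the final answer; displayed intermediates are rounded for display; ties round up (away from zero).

2.0045

topology: single-mesh involute geometry — m = 2.202, 56T/54T pair
base radii: r_b1 = 58.617689, r_b2 = 56.524200
tip radii: r_a1 = 63.602568, r_a2 = 61.057056
inv(α') = inv(18.062°) + 2·(-0.116-0.272)·tan α/(56+54) = 0.00857449  ⇒  α' = 16.71914°
a' = a·cos α / cos α' = 121.1100·cos 18.062°/cos 16.71914° = 120.224190
action lengths: √(r_a1²−r_b1²) = 24.683054, √(r_a2²−r_b2²) = 23.086335
base pitch p_b = π·m·cos α = 6.576889
CR = (24.683054 + 23.086335 − 120.224190·sin 16.71914°)/6.576889 = 2.004481
contact ratio ≈ 2.0045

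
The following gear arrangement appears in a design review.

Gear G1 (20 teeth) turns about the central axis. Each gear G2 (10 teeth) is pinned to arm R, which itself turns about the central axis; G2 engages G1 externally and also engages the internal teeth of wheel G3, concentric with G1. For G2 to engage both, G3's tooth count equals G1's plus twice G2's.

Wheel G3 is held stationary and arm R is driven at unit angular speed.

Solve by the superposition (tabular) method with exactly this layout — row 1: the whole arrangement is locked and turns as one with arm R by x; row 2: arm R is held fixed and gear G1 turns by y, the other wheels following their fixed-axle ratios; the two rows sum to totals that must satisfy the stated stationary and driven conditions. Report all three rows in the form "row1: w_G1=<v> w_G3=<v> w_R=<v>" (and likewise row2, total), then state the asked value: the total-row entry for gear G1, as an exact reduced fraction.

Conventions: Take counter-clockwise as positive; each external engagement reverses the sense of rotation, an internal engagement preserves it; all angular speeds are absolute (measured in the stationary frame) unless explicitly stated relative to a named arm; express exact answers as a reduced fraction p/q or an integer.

row1: w_G1=1 w_G3=1 w_R=1
row2: w_G1=2 w_G3=-1 w_R=0
total: w_G1=3 w_G3=0 w_R=1
asked value: 3

recognized (axles ride arm R): planetary set, 20/10/40 teeth
row 1 — lock + rotate with arm: ω_sun = ω_ring = ω_arm = x
row 2 (arm held, sun turns y): ω_ring = −(20/40)·y, ω_arm = 0
boundary: total ω_ring = x − (20/40)·y = 0 and total ω_arm = x = 1  ⇒  y = 2, x = 1
row 2 ring = −(20/40)·2 = -1
totals (row 1 + row 2): sun 1 + 2 = 3, ring 1 + (-1) = 0, arm 1 + 0 = 1
asked cell (total, sun) = 3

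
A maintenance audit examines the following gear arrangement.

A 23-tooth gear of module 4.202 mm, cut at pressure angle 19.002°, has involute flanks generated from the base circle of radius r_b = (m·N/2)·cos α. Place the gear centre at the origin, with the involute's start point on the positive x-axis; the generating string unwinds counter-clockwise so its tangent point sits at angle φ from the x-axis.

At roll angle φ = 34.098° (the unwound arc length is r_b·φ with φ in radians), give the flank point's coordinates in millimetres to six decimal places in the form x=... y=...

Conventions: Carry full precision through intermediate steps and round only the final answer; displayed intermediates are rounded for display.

x=53.078303 y=3.097820

class = single-mesh tooth geometry [base-circle involute, m = 4.202, 23T]
pitch radius r_p = m·N/2 = 4.202·23/2 = 48.323000
base radius r_b = r_p·cos α = 48.323000·cos 19.002° = 45.689745
roll angle φ = 34.098° = 0.59512237 rad
x = r_b·(cos φ + φ·sin φ) = 53.078303
y = r_b·(sin φ − φ·cos φ) = 3.097820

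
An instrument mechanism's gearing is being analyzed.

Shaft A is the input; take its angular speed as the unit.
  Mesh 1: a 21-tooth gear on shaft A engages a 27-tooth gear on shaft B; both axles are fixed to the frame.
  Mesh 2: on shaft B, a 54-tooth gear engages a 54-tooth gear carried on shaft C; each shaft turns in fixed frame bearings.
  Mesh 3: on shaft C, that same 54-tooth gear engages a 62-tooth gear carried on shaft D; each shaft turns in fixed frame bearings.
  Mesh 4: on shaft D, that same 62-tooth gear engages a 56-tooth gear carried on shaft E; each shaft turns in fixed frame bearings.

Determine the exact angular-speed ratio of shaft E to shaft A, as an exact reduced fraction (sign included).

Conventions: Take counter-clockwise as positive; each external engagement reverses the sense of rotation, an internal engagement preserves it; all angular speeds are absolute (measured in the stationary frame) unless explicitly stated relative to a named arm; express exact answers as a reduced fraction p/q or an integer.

3/4

class = fixed-axis compound train [4 meshes; 4 ratios multiply, 4 sense flips]
mesh 1 [21T→27T]: running ratio 7/9, sense −
mesh 2 [54T→54T]: running ratio 7/9, sense +
mesh 3 [54T→62T]: running ratio 21/31, sense −
mesh 4 [62T→56T]: running ratio 3/4, sense +
ω_out/ω_in = 3/4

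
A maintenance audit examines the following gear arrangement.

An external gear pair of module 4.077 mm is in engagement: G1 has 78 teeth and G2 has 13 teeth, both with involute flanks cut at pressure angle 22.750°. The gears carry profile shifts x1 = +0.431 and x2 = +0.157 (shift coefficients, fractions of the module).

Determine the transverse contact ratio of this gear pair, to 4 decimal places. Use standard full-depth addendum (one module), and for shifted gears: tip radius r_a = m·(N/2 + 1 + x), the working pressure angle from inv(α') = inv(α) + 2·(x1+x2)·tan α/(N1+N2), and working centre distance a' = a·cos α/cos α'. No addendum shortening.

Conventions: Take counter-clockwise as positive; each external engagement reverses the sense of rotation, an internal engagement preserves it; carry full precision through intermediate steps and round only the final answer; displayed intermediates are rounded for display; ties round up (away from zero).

topology: single-mesh involute geometry — m = 4.077, 78T/13T pair
base radii: r_b1 = 146.632721, r_b2 = 24.438787
tip radii: r_a1 = 164.837187, r_a2 = 31.217589
inv(α') = inv(22.750°) + 2·(+0.431+0.157)·tan α/(78+13) = 0.02769149  ⇒  α' = 24.38097°
a' = a·cos α / cos α' = 185.5035·cos 22.750°/cos 24.38097° = 187.821252
action lengths: √(r_a1²−r_b1²) = 75.300354, √(r_a2²−r_b2²) = 19.423789
base pitch p_b = π·m·cos α = 11.811802
CR = (75.300354 + 19.423789 − 187.821252·sin 24.38097°)/11.811802 = 1.455423
contact ratio ≈ 1.4554

1.4554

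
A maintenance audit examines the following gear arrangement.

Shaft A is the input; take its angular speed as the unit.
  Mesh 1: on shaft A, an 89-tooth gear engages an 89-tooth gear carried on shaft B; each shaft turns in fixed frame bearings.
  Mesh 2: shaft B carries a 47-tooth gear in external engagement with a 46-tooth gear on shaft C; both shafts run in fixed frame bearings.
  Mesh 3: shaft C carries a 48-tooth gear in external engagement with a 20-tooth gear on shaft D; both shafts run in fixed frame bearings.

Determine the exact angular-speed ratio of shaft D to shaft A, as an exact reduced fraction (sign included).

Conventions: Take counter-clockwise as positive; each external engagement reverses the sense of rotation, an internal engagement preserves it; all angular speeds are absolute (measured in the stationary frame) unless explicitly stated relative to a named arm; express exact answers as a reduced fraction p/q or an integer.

-282/115

class = fixed-axis compound train [3 meshes; 3 ratios multiply, 3 sense flips]
mesh 1 [89T→89T]: running ratio 1, sense −
mesh 2 [47T→46T]: running ratio 47/46, sense +
mesh 3 [48T→20T]: running ratio 282/115, sense −
ω_out/ω_in = -282/115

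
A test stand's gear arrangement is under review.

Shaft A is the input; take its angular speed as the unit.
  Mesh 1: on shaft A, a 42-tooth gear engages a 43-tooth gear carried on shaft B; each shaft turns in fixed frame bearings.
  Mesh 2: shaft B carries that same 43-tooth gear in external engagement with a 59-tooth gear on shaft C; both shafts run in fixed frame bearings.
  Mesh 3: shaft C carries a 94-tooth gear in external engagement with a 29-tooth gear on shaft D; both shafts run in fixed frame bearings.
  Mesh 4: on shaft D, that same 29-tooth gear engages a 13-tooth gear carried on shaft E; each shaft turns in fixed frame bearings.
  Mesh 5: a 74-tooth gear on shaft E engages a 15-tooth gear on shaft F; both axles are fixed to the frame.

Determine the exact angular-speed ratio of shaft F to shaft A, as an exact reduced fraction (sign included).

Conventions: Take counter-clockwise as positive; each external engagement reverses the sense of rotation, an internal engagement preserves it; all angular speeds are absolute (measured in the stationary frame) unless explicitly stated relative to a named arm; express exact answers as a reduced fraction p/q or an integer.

-97384/3835

class = fixed-axis compound train [5 meshes; 5 ratios multiply, 5 sense flips]
mesh 1 [42T→43T]: running ratio 42/43, sense −
mesh 2 [43T→59T]: running ratio 42/59, sense +
mesh 3 [94T→29T]: running ratio 3948/1711, sense −
mesh 4 [29T→13T]: running ratio 3948/767, sense +
mesh 5 [74T→15T]: running ratio 97384/3835, sense −
ω_out/ω_in = -97384/3835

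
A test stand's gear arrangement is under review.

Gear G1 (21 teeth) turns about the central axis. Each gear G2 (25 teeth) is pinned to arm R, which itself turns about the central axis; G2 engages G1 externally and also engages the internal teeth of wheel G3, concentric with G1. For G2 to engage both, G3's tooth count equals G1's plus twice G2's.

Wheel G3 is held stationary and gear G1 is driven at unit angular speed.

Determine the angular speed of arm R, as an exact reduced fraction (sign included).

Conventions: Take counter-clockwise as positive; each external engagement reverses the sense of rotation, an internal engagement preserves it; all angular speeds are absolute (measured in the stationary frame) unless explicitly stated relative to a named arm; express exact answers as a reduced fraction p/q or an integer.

class = planetary set [G3 = 21+2·25 = 71; Willis about the carrier]
ring teeth: 21 + 2·25 = 71
21(ω_sun−ω_arm) = −71(ω_ring−ω_arm),  ω_ring = 0, ω_sun = 1
21(1−ω_arm) = −71(0−ω_arm)  ⇒  92·ω_arm = 21  ⇒  ω_arm = 21/92
exact speed ratio = 21/92

21/92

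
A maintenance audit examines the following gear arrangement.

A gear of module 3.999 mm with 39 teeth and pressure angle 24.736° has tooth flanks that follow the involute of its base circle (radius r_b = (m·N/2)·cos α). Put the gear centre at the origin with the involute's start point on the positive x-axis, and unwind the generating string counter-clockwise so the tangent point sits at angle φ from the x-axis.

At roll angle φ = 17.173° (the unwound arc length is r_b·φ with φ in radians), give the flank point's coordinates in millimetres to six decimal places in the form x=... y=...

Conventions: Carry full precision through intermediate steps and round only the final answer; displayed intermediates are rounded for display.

x=73.935654 y=0.629988

class = single-mesh tooth geometry [base-circle involute, m = 3.999, 39T]
pitch radius r_p = m·N/2 = 3.999·39/2 = 77.980500
base radius r_b = r_p·cos α = 77.980500·cos 24.736° = 70.825434
roll angle φ = 17.173° = 0.29972539 rad
x = r_b·(cos φ + φ·sin φ) = 73.935654
y = r_b·(sin φ − φ·cos φ) = 0.629988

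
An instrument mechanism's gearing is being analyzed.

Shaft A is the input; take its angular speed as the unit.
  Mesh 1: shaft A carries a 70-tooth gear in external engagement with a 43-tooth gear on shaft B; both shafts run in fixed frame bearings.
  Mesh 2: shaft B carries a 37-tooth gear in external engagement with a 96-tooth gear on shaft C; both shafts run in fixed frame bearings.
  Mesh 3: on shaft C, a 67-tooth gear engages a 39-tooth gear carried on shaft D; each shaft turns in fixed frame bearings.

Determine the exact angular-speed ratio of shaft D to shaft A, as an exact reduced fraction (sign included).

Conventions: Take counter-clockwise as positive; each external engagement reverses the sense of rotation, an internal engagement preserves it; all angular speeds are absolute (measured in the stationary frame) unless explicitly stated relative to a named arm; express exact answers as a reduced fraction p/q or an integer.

class = fixed-axis compound train [3 meshes; 3 ratios multiply, 3 sense flips]
mesh 1 [70T→43T]: running ratio 70/43, sense −
mesh 2 [37T→96T]: running ratio 1295/2064, sense +
mesh 3 [67T→39T]: running ratio 86765/80496, sense −
ω_out/ω_in = -86765/80496

-86765/80496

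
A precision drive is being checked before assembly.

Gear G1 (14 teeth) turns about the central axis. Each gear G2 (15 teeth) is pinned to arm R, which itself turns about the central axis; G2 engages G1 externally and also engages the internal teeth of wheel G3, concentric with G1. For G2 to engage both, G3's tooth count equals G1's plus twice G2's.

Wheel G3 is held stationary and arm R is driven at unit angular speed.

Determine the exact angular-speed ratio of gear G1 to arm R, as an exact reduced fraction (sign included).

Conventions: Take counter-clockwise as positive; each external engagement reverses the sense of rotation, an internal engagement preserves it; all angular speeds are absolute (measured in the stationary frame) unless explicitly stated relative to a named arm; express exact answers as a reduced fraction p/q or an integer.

class = planetary set [G3 = 14+2·15 = 44; Willis about the carrier]
ring teeth: 14 + 2·15 = 44
14(ω_sun−ω_arm) = −44(ω_ring−ω_arm),  ω_ring = 0, ω_arm = 1
ω_sun = 1 − (44/14)(0−1) = 29/7
ω_out/ω_in = 29/7

29/7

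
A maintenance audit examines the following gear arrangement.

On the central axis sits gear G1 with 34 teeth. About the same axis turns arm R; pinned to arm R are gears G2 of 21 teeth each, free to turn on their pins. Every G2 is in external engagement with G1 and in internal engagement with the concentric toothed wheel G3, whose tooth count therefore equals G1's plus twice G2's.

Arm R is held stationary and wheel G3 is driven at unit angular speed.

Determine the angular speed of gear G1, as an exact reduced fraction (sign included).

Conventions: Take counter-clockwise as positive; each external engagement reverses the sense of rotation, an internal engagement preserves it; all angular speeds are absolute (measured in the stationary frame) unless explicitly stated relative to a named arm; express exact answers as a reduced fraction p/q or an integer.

-38/17

topology: planetary set — G1 34T / G2 21T / G3 76T, arm = carrier (Willis)
ring teeth: 34 + 2·21 = 76
34(ω_sun−ω_arm) = −76(ω_ring−ω_arm),  ω_arm = 0, ω_ring = 1
ω_sun = 0 − (76/34)(1−0) = -38/17
exact speed ratio = -38/17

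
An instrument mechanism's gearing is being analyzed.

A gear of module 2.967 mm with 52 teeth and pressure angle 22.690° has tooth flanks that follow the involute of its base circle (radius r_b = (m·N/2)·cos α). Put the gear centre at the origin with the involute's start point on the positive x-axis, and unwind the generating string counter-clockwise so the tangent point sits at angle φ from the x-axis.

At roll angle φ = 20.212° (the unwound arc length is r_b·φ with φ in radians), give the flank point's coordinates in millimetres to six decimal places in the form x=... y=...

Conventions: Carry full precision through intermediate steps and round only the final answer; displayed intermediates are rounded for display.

x=75.463239 y=1.028564

topology: single-mesh involute geometry — m = 2.967, N = 52
pitch radius r_p = m·N/2 = 2.967·52/2 = 77.142000
base radius r_b = r_p·cos α = 77.142000·cos 22.690° = 71.171628
roll angle φ = 20.212° = 0.35276595 rad
x = r_b·(cos φ + φ·sin φ) = 75.463239
y = r_b·(sin φ − φ·cos φ) = 1.028564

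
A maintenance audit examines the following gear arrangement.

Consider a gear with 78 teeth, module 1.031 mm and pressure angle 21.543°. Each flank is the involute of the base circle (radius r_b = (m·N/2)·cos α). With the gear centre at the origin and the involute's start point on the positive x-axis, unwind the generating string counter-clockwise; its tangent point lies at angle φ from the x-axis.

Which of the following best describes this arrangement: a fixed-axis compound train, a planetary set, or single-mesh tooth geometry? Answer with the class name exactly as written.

single-mesh tooth geometry

recognized (one wheel, involute flank): single-mesh tooth geometry, m = 1.031, N = 78
classification: single-mesh tooth geometry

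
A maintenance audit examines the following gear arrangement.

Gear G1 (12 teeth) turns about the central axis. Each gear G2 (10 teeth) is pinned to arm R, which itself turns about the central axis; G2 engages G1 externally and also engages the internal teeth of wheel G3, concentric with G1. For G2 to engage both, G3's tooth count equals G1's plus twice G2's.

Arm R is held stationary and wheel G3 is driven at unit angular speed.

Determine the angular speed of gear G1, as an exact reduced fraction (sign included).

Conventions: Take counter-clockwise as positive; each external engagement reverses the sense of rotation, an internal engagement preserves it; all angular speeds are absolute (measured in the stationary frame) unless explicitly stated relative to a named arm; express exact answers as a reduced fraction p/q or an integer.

recognized (axles ride arm R): planetary set, 12/10/32 teeth
ring teeth: 12 + 2·10 = 32
12(ω_sun−ω_arm) = −32(ω_ring−ω_arm),  ω_arm = 0, ω_ring = 1
ω_sun = 0 − (32/12)(1−0) = -8/3
exact speed ratio = -8/3

-8/3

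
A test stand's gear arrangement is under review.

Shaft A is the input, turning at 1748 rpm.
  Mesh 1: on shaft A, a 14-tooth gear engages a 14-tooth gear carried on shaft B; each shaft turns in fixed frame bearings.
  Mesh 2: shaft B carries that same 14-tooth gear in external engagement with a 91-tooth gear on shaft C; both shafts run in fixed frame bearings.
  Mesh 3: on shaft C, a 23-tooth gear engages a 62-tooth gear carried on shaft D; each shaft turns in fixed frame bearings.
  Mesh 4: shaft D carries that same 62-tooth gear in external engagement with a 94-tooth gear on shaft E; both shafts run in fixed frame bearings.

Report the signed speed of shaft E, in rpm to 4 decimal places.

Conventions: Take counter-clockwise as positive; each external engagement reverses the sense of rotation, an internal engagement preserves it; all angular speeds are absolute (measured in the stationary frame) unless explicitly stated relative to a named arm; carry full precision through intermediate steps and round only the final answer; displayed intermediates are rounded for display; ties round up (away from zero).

+65.8003 rpm

topology: fixed-axis compound train — 4 meshes, A→E
mesh 1 [14T→14T]: ω = 1748.0000×14/14 = 1748.0000 rpm, sense flips to −
mesh 2 [14T→91T]: ω = 1748.0000×14/91 = 268.9231 rpm, sense flips to +
mesh 3 [23T→62T]: ω = 268.9231×23/62 = 99.7618 rpm, sense flips to −
mesh 4 [62T→94T]: ω = 99.7618×62/94 = 65.8003 rpm, sense flips to +
signed output speed = +65.8003 rpm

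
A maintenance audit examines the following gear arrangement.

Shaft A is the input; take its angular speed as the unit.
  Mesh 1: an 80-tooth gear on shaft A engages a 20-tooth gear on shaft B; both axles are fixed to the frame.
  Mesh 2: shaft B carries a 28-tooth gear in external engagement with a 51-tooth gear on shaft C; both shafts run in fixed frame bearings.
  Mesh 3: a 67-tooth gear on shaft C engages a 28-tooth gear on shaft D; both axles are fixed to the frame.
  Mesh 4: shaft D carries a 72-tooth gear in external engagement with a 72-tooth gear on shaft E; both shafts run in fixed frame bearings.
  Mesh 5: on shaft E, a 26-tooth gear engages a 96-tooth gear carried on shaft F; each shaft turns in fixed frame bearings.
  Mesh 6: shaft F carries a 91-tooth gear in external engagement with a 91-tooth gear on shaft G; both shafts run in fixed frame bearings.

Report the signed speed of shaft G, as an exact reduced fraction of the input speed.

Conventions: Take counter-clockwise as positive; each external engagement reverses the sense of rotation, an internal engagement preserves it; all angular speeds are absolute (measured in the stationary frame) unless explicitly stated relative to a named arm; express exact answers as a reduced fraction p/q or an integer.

6-mesh fixed-axis compound train (all bearings frame-fixed)
mesh 1 [80T→20T]: |ω|/ω_in = 1×80/20 = 4, sense flips to −
mesh 2 [28T→51T]: |ω|/ω_in = 4×28/51 = 112/51, sense flips to +
mesh 3 [67T→28T]: |ω|/ω_in = (112/51)×67/28 = 268/51, sense flips to −
mesh 4 [72T→72T]: |ω|/ω_in = (268/51)×72/72 = 268/51, sense flips to +
mesh 5 [26T→96T]: |ω|/ω_in = (268/51)×26/96 = 871/612, sense flips to −
mesh 6 [91T→91T]: |ω|/ω_in = (871/612)×91/91 = 871/612, sense flips to +
signed output speed (× input speed) = 871/612

871/612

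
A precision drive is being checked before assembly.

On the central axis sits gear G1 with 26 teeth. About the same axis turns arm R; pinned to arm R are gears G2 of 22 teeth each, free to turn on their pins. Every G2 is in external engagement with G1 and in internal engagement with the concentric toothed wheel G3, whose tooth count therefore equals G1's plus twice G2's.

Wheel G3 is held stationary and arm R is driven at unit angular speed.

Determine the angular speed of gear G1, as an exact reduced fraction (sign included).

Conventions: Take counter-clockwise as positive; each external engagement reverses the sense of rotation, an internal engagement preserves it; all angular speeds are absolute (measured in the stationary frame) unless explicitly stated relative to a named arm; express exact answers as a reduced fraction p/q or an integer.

planetary set (26T centre, 22T on arm, 70T internal) — Willis relation
ring teeth: 26 + 2·22 = 70
26(ω_sun−ω_arm) = −70(ω_ring−ω_arm),  ω_ring = 0, ω_arm = 1
ω_sun = 1 − (70/26)(0−1) = 48/13
exact speed ratio = 48/13

48/13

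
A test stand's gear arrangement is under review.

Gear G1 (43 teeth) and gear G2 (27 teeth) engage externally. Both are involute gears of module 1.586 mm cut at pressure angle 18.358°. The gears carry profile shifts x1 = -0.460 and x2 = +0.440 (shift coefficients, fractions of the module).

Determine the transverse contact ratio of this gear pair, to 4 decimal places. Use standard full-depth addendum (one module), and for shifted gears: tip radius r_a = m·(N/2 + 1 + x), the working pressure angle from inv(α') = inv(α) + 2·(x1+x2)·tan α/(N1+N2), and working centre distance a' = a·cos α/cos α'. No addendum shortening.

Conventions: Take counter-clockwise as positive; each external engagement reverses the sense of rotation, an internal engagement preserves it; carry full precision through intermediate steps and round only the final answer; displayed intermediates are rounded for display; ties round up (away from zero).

1.6944

class = single-mesh tooth geometry [involute pair 43T × 27T, m = 1.586]
base radii: r_b1 = 32.363604, r_b2 = 20.321333
tip radii: r_a1 = 34.955440, r_a2 = 23.694840
inv(α') = inv(18.358°) + 2·(-0.460+0.440)·tan α/(43+27) = 0.01124460  ⇒  α' = 18.25876°
a' = a·cos α / cos α' = 55.5100·cos 18.358°/cos 18.25876° = 55.478197
action lengths: √(r_a1²−r_b1²) = 13.209084, √(r_a2²−r_b2²) = 12.185601
base pitch p_b = π·m·cos α = 4.728989
CR = (13.209084 + 12.185601 − 55.478197·sin 18.25876°)/4.728989 = 1.694414
contact ratio ≈ 1.6944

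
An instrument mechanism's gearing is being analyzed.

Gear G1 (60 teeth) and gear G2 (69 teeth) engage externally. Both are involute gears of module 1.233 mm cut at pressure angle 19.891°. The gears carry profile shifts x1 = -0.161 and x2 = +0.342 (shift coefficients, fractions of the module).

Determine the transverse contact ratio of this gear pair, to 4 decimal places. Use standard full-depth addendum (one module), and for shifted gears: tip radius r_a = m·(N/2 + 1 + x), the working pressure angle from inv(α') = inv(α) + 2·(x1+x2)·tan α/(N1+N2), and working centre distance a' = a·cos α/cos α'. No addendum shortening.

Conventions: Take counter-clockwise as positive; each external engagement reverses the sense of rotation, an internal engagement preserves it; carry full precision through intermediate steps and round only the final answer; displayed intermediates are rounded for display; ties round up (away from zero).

recognized (one external pair, fixed centres): single-mesh tooth geometry, m = 1.233, N1 = 60, N2 = 69
base radii: r_b1 = 34.783235, r_b2 = 40.000720
tip radii: r_a1 = 38.024487, r_a2 = 44.193186
inv(α') = inv(19.891°) + 2·(-0.161+0.342)·tan α/(60+69) = 0.01566918  ⇒  α' = 20.32500°
a' = a·cos α / cos α' = 79.5285·cos 19.891°/cos 20.32500° = 79.749353
action lengths: √(r_a1²−r_b1²) = 15.361906, √(r_a2²−r_b2²) = 18.787763
base pitch p_b = π·m·cos α = 3.642492
CR = (15.361906 + 18.787763 − 79.749353·sin 20.32500°)/3.642492 = 1.770530
contact ratio ≈ 1.7705

1.7705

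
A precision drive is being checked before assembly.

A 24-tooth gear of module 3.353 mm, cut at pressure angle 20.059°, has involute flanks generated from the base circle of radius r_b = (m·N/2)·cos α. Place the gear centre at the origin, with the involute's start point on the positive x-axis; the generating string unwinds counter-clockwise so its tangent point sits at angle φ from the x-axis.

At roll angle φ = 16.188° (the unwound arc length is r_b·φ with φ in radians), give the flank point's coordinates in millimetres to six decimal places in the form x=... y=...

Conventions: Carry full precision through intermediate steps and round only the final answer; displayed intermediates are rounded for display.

class = single-mesh tooth geometry [base-circle involute, m = 3.353, 24T]
pitch radius r_p = m·N/2 = 3.353·24/2 = 40.236000
base radius r_b = r_p·cos α = 40.236000·cos 20.059° = 37.795281
roll angle φ = 16.188° = 0.28253390 rad
x = r_b·(cos φ + φ·sin φ) = 39.273822
y = r_b·(sin φ − φ·cos φ) = 0.281875

x=39.273822 y=0.281875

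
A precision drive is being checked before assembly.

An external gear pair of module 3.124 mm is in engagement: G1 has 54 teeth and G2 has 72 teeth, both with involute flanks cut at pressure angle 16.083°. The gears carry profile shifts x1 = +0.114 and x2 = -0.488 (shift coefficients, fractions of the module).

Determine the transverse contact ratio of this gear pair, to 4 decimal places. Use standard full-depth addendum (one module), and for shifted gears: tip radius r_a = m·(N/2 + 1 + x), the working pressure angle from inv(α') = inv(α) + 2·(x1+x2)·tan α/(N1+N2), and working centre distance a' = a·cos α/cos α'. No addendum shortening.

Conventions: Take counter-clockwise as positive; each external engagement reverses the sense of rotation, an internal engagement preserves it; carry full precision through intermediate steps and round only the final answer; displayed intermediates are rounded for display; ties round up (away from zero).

topology: single-mesh involute geometry — m = 3.124, 54T/72T pair
base radii: r_b1 = 81.046737, r_b2 = 108.062316
tip radii: r_a1 = 87.828136, r_a2 = 114.063488
inv(α') = inv(16.083°) + 2·(+0.114-0.488)·tan α/(54+72) = 0.00590089  ⇒  α' = 14.79854°
a' = a·cos α / cos α' = 196.8120·cos 16.083°/cos 14.79854° = 195.597027
action lengths: √(r_a1²−r_b1²) = 33.840921, √(r_a2²−r_b2²) = 36.510481
base pitch p_b = π·m·cos α = 9.430216
CR = (33.840921 + 36.510481 − 195.597027·sin 14.79854°)/9.430216 = 2.162388
contact ratio ≈ 2.1624

2.1624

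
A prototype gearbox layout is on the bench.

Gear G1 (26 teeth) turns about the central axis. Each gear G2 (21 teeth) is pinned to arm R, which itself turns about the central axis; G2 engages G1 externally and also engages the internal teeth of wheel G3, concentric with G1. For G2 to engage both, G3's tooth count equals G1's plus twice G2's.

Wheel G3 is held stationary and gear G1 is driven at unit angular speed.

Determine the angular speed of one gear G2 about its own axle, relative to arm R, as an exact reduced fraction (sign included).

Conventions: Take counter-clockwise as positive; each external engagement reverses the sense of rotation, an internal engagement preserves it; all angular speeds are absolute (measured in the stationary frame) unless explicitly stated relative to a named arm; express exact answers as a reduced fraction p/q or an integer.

class = planetary set [G3 = 26+2·21 = 68; Willis about the carrier]
ring teeth: 26 + 2·21 = 68
26(ω_sun−ω_arm) = −68(ω_ring−ω_arm),  ω_ring = 0, ω_sun = 1
26(1−ω_arm) = −68(0−ω_arm)  ⇒  94·ω_arm = 26  ⇒  ω_arm = 13/47
sun–planet mesh: 26·(1−13/47) = −21·(ω_p−ω_arm)  ⇒  ω_p−ω_arm = -884/987
exact speed ratio = -884/987

-884/987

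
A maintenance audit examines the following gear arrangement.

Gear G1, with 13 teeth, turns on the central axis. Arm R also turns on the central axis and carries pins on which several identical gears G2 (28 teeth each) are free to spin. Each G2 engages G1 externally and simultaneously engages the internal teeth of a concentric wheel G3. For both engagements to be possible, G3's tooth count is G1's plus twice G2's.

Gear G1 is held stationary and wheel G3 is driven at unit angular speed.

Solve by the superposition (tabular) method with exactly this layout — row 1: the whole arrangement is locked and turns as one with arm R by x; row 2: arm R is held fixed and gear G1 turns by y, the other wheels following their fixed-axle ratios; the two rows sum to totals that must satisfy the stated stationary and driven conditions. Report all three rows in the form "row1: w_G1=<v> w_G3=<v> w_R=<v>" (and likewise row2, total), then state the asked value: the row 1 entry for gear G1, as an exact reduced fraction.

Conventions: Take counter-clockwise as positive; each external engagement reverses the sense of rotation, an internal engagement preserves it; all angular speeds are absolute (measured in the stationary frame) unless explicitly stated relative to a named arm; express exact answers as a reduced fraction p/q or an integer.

row1: w_G1=69/82 w_G3=69/82 w_R=69/82
row2: w_G1=-69/82 w_G3=13/82 w_R=0
total: w_G1=0 w_G3=1 w_R=69/82
asked value: 69/82

planetary set (13T centre, 28T on arm, 69T internal) — Willis relation
row 1: whole set turns with the arm by x
row 2 (arm held, sun turns y): ω_ring = −(13/69)·y, ω_arm = 0
boundary: total ω_sun = x + y = 0 and total ω_ring = x − (13/69)·y = 1  ⇒  y = -69/82, x = 69/82
row 2 ring = −(13/69)·(-69/82) = 13/82
totals (row 1 + row 2): sun 69/82 + (-69/82) = 0, ring 69/82 + 13/82 = 1, arm 69/82 + 0 = 69/82
asked cell (row1, sun) = 69/82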